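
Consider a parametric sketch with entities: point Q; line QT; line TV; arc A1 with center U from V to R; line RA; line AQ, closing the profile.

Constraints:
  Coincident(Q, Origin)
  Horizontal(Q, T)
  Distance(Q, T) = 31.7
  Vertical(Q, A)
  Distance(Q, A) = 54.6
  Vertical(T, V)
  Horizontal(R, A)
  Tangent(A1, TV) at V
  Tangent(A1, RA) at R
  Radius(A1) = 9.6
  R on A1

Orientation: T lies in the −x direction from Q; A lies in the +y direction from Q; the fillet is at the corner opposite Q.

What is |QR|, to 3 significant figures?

58.9

Q is at the origin; QT is horizontal with |QT| = 31.7 and T on the −x side, so T = (-31.7, 0.00). QA is vertical with |QA| = 54.6 and A on the +y side, so A = (0.00, 54.6). The virtual corner opposite Q is at (-31.7, 54.6). A1 meets TV tangentially, so UV is at right angles to TV and A1 meets RA tangentially, so UR is at right angles to RA, with radius 9.6, so the center U sits 9.6 in from both sides at U = (-22.1, 45.0). That places the tangent points at V = (-31.7, 45.0) on TV and R = (-22.1, 54.6) on RA. Then |QR| = |R − Q| = 58.9.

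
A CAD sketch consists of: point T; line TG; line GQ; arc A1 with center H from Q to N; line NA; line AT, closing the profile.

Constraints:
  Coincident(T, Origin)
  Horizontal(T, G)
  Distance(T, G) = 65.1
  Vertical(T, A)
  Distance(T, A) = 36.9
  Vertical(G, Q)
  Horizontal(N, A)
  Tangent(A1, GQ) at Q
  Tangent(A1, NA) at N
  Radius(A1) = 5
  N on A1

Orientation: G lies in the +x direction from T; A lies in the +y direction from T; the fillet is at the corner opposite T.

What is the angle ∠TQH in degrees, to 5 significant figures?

26.106°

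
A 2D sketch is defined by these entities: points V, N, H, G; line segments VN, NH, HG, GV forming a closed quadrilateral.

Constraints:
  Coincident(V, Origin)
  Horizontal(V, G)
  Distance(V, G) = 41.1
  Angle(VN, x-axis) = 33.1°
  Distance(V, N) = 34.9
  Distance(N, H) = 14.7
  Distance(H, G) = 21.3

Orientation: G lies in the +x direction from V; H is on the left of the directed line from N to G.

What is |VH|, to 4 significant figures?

48.62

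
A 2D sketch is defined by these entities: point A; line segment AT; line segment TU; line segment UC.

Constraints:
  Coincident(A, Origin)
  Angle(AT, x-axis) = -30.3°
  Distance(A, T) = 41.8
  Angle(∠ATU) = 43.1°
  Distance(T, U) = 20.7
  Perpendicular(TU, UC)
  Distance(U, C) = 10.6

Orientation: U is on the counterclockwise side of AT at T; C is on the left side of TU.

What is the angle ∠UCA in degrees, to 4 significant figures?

151.3°

A is at the origin; AT runs at -30.3° with length 41.8, so T = 41.8·(cos -30.3°, sin -30.3°) = (36.09, -21.09). ∠ATU = 43.1°, so TU runs at -30.3° + (180° − 43.1°) = 106.6° from the x-axis; with |TU| = 20.7, U = T + 20.7·(cos 106.6°, sin 106.6°) = (30.18, -1.252). TU ⟂ UC; with |UC| = 10.6 on the left of TU, C = U + 10.6·(-0.9583, -0.2857) = (20.02, -4.280). Then cos ∠UCA = CU·CA / (|CU||CA|), giving 151.3°.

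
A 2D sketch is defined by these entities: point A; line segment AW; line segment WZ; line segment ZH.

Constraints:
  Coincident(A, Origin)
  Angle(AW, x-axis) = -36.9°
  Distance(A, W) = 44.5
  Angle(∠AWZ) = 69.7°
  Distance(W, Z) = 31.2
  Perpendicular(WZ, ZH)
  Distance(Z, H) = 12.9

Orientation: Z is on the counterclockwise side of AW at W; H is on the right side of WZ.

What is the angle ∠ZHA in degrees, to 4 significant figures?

16.09°

A is at the origin; AW runs at -36.9° with length 44.5, so W = 44.5·(cos -36.9°, sin -36.9°) = (35.59, -26.72). ∠AWZ = 69.7°, so WZ runs at -36.9° + (180° − 69.7°) = 73.40° from the x-axis; with |WZ| = 31.2, Z = W + 31.2·(cos 73.40°, sin 73.40°) = (44.50, 3.181). WZ is perpendicular to ZH; with |ZH| = 12.9 on the right of WZ, H = Z + 12.9·(0.9583, -0.2857) = (56.86, -0.5044). Then cos ∠ZHA = HZ·HA / (|HZ||HA|), giving 16.09°.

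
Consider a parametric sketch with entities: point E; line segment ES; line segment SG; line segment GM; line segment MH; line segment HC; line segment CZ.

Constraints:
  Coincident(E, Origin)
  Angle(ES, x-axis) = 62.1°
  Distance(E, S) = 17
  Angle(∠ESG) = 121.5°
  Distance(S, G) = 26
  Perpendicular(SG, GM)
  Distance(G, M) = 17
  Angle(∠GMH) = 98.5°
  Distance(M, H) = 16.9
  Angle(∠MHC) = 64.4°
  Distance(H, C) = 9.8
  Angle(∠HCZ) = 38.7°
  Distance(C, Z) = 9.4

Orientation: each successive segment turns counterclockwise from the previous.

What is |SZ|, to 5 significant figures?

24.502

E is at the origin; ES runs at 62.1° with length 17.0, so S = (7.9548, 15.024). ∠ESG = 121.5° gives SG at 120.60° from the x-axis; with |SG| = 26.0, G = (-5.2803, 37.403). SG is perpendicular to GM, so GM runs at -149.40°; with |GM| = 17.0, M = (-19.913, 28.750). ∠GMH = 98.5° gives MH at -67.900° from the x-axis; with |MH| = 16.9, H = (-13.555, 13.091). ∠MHC = 64.4° gives HC at 47.700° from the x-axis; with |HC| = 9.8, C = (-6.9592, 20.340). ∠HCZ = 38.7° gives CZ at -171.00° from the x-axis; with |CZ| = 9.4, Z = (-16.243, 18.869). Then |SZ| = |Z − S| = 24.502.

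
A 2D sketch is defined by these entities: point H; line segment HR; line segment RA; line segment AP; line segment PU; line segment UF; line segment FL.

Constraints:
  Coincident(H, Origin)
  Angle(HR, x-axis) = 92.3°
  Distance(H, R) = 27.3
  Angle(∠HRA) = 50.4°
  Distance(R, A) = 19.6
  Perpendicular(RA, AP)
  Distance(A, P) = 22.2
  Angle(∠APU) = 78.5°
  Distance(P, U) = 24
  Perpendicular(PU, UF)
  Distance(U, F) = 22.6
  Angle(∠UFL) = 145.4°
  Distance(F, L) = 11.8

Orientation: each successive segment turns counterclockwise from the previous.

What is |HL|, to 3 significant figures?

35.0

PU is perpendicular to UF, so UF runs at 143°; with |UF| = 22.6, F = (-4.69, 30.4). ∠UFL = 145.4° gives FL at 178° from the x-axis; with |FL| = 11.8, L = (-16.5, 30.8). Then |HL| = |L − H| = 35.0.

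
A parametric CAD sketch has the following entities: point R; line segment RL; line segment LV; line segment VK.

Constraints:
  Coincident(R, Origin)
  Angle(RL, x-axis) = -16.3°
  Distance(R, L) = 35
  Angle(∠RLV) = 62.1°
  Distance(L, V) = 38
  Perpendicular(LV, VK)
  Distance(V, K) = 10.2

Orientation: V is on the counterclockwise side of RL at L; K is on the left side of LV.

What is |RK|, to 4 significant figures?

29.96

R is at the origin; RL runs at -16.3° with length 35.0, so L = 35.0·(cos -16.3°, sin -16.3°) = (33.59, -9.823). ∠RLV = 62.1°, so LV runs at -16.3° + (180° − 62.1°) = 101.6° from the x-axis; with |LV| = 38.0, V = L + 38.0·(cos 101.6°, sin 101.6°) = (25.95, 27.40). The perpendicularity gives VK at right angles to LV; with |VK| = 10.2 on the left of LV, K = V + 10.2·(-0.9796, -0.2011) = (15.96, 25.35). Then |RK| = |K − R| = 29.96.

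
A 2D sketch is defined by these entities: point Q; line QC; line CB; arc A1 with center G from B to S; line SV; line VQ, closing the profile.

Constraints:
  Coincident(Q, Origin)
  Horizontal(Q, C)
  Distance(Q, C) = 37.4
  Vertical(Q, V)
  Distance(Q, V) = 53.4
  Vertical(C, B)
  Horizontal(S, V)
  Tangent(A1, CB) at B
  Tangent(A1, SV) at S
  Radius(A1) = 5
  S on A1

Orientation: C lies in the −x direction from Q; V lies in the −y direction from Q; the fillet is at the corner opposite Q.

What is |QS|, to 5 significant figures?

62.461

Q is at the origin; Q and C share the same y with |QC| = 37.4 and C on the −x side, so C = (-37.400, 0.0000). QV is vertical with |QV| = 53.4 and V on the −y side, so V = (0.0000, -53.400). The virtual corner opposite Q is at (-37.400, -53.400). Tangency of A1 to CB means the radius GB is perpendicular to CB and since A1 is tangent to SV there, GS ⟂ SV, with radius 5.0, so the center G sits 5.0 in from both sides at G = (-32.400, -48.400). That places the tangent points at B = (-37.400, -48.400) on CB and S = (-32.400, -53.400) on SV. Then |QS| = |S − Q| = 62.461.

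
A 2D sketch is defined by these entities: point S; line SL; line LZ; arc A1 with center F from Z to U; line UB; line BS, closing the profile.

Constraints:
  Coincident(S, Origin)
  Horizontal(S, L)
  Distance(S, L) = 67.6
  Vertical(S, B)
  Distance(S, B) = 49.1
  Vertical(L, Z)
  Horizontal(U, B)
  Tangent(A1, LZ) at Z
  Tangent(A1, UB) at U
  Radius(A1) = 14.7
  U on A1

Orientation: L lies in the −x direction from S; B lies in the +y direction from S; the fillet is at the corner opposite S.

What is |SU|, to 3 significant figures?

72.2

The virtual corner opposite S is at (-67.6, 49.1). Since A1 is tangent to LZ there, FZ ⟂ LZ and tangency of A1 to UB means the radius FU is perpendicular to UB, with radius 14.7, so the center F sits 14.7 in from both sides at F = (-52.9, 34.4). That places the tangent points at Z = (-67.6, 34.4) on LZ and U = (-52.9, 49.1) on UB. Then |SU| = |U − S| = 72.2.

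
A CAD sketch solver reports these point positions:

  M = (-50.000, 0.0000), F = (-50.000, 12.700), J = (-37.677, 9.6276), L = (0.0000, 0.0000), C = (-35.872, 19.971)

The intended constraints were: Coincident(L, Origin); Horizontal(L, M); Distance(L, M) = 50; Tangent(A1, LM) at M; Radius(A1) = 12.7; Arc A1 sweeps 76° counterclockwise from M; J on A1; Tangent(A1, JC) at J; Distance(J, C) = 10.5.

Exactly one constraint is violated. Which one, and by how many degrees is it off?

Tangent(A1, JC) at J — off by 4.10°.

L = (0.00, 0.00) ✓; L.y = 0.00, M.y = 0.00 ✓; |LM| = 50.00 ✓; ∠(FM, ML) = 90.00° ✓; |FM| = 12.70 ✓; bearing(F→J) − bearing(F→M) = 76.00° ✓; |FJ| = 12.70 ✓; ∠(FJ, JC) = 85.90° ✗; |JC| = 10.50 ✓.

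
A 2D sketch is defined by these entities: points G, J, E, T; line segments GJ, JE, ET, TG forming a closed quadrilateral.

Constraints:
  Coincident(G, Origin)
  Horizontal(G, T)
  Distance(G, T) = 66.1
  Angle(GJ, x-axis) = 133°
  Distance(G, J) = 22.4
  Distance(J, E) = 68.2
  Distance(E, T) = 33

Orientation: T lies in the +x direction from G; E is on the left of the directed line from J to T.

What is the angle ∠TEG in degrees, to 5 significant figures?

86.152°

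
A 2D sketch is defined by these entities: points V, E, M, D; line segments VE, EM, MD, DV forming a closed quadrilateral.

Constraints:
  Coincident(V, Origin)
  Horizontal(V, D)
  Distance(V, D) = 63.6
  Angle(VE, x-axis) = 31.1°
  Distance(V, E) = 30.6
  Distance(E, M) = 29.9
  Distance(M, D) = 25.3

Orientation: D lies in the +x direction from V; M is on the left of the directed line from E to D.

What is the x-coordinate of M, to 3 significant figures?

55.0

Checks: |EM| = 29.90 ✓; |MD| = 25.30 ✓.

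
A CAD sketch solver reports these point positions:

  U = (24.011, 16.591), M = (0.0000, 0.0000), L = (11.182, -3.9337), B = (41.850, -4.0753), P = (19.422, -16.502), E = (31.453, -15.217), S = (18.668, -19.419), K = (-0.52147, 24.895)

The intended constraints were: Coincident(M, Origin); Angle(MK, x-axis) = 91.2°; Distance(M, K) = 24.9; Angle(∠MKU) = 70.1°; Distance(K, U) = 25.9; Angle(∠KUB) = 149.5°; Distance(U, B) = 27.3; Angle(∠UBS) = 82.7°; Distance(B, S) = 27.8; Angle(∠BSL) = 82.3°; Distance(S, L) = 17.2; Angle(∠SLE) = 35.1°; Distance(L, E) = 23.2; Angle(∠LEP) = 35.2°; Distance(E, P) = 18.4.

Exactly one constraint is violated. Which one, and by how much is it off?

Distance(E, P) = 18.4 — off by 6.30.

M = (0.00, 0.00) ✓; MK at 91.20° ✓; |MK| = 24.90 ✓; ∠MKU = 70.10° ✓; |KU| = 25.90 ✓; ∠KUB = 149.5° ✓; |UB| = 27.30 ✓; ∠UBS = 82.70° ✓; |BS| = 27.80 ✓; ∠BSL = 82.30° ✓; |SL| = 17.20 ✓; ∠SLE = 35.10° ✓; |LE| = 23.20 ✓; ∠LEP = 35.20° ✓; |EP| = 12.10 ✗.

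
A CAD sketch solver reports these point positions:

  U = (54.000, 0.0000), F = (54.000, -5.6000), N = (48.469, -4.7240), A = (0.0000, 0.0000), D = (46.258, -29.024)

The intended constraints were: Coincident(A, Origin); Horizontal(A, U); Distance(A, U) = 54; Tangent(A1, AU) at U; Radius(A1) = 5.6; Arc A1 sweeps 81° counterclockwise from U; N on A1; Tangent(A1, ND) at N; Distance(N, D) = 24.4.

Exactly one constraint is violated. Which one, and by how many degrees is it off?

Tangent(A1, ND) at N — off by 3.80°.

A = (0.00, 0.00) ✓; A.y = 0.00, U.y = 0.00 ✓; |AU| = 54.00 ✓; ∠(FU, UA) = 90.00° ✓; |FU| = 5.600 ✓; bearing(F→N) − bearing(F→U) = 81.00° ✓; |FN| = 5.600 ✓; ∠(FN, ND) = 86.20° ✗; |ND| = 24.40 ✓.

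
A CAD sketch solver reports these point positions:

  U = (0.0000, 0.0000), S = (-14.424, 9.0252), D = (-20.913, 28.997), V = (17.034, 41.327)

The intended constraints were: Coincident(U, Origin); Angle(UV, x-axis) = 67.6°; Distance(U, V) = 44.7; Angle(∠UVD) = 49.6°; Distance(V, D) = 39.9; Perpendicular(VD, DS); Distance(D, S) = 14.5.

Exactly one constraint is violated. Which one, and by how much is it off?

Distance(D, S) = 14.5 — off by 6.50.

U = (0.00, 0.00) ✓; UV at 67.60° ✓; |UV| = 44.70 ✓; ∠UVD = 49.60° ✓; |VD| = 39.90 ✓; ∠(VD, DS) = 90.00° ✓; |DS| = 21.00 ✗.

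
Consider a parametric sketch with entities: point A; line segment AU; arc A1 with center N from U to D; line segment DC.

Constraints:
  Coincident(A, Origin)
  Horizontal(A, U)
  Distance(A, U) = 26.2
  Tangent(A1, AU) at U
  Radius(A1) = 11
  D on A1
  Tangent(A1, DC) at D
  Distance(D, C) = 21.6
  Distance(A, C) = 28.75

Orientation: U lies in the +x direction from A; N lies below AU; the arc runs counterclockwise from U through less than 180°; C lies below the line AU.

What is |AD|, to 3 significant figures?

17.4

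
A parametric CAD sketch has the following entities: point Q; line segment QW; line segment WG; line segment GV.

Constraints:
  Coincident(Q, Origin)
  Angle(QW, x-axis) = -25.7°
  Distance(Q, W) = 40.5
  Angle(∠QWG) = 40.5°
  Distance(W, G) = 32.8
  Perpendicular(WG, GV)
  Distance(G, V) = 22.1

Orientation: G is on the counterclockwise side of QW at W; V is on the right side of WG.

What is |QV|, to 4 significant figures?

48.44

Q is at the origin; QW runs at -25.7° with length 40.5, so W = 40.5·(cos -25.7°, sin -25.7°) = (36.49, -17.56). ∠QWG = 40.5°, so WG runs at -25.7° + (180° − 40.5°) = 113.8° from the x-axis; with |WG| = 32.8, G = W + 32.8·(cos 113.8°, sin 113.8°) = (23.26, 12.45). WG is perpendicular to GV; with |GV| = 22.1 on the right of WG, V = G + 22.1·(0.9150, 0.4035) = (43.48, 21.37). Then |QV| = |V − Q| = 48.44.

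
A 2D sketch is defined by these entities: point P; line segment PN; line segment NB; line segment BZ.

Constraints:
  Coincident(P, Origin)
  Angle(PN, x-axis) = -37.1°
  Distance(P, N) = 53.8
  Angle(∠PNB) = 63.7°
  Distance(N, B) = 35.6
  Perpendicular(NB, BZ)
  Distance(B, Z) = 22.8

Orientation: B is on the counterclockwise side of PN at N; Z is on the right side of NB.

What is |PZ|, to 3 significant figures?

72.0

∠PNB = 63.7°, so NB runs at -37.1° + (180° − 63.7°) = 79.2° from the x-axis; with |NB| = 35.6, B = N + 35.6·(cos 79.2°, sin 79.2°) = (49.6, 2.52). NB ⟂ BZ; with |BZ| = 22.8 on the right of NB, Z = B + 22.8·(0.982, -0.187) = (72.0, -1.76). Then |PZ| = |Z − P| = 72.0.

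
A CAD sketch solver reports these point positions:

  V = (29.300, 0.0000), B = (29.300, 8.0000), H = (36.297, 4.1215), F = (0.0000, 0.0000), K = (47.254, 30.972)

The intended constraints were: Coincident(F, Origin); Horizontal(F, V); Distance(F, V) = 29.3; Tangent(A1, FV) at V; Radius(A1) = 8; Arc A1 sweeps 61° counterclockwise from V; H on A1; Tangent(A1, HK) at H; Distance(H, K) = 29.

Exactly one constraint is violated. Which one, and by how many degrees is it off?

Tangent(A1, HK) at H — off by 6.80°.

F = (0.00, 0.00) ✓; F.y = 0.00, V.y = 0.00 ✓; |FV| = 29.30 ✓; ∠(BV, VF) = 90.00° ✓; |BV| = 8.000 ✓; bearing(B→H) − bearing(B→V) = 61.00° ✓; |BH| = 8.000 ✓; ∠(BH, HK) = 83.20° ✗; |HK| = 29.00 ✓.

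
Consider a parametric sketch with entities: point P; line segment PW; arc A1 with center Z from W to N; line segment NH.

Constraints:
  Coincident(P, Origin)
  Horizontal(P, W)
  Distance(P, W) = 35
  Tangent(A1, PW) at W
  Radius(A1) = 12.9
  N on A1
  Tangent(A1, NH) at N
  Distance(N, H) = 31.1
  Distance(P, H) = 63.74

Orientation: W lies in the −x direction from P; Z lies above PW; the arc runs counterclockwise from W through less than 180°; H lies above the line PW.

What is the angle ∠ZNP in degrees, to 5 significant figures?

99.798°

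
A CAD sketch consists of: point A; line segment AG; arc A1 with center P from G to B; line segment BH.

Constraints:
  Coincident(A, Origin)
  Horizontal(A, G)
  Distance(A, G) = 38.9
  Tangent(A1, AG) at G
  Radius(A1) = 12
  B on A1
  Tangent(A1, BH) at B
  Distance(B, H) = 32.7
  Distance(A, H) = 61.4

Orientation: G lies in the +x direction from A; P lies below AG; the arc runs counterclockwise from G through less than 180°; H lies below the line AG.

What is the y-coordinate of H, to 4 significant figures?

-46.82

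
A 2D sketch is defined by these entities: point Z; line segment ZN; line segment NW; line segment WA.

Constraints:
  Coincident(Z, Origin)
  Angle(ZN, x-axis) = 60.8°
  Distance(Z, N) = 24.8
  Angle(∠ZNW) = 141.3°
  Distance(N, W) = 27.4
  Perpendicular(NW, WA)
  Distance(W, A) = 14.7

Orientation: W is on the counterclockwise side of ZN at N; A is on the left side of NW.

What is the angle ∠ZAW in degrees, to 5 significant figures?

90.988°

∠ZNW = 141.3°, so NW runs at 60.8° + (180° − 141.3°) = 99.500° from the x-axis; with |NW| = 27.4, W = N + 27.4·(cos 99.500°, sin 99.500°) = (7.5766, 48.673). NW is perpendicular to WA; with |WA| = 14.7 on the left of NW, A = W + 14.7·(-0.98629, -0.16505) = (-6.9218, 46.246). Then cos ∠ZAW = AZ·AW / (|AZ||AW|), giving 90.988°.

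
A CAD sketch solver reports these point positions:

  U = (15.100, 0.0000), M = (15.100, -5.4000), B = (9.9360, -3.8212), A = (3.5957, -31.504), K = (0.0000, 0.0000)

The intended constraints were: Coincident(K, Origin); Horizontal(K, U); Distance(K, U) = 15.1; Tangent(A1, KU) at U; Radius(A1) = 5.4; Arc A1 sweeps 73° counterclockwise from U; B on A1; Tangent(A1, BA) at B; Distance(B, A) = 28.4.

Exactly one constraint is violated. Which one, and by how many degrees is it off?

Tangent(A1, BA) at B — off by 4.10°.

K = (0.00, 0.00) ✓; K.y = 0.00, U.y = 0.00 ✓; |KU| = 15.10 ✓; ∠(MU, UK) = 90.00° ✓; |MU| = 5.400 ✓; bearing(M→B) − bearing(M→U) = 73.00° ✓; |MB| = 5.400 ✓; ∠(MB, BA) = 85.90° ✗; |BA| = 28.40 ✓.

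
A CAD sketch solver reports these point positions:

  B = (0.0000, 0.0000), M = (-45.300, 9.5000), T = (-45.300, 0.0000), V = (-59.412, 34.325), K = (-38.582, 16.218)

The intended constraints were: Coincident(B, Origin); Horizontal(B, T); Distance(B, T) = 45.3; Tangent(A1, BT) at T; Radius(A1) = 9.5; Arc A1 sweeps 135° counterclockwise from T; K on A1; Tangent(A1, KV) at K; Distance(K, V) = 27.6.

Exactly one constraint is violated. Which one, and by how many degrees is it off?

Tangent(A1, KV) at K — off by 4.00°.

B = (0.00, 0.00) ✓; B.y = 0.00, T.y = 0.00 ✓; |BT| = 45.30 ✓; ∠(MT, TB) = 90.00° ✓; |MT| = 9.500 ✓; bearing(M→K) − bearing(M→T) = 135.0° ✓; |MK| = 9.501 ✓; ∠(MK, KV) = 86.00° ✗; |KV| = 27.60 ✓.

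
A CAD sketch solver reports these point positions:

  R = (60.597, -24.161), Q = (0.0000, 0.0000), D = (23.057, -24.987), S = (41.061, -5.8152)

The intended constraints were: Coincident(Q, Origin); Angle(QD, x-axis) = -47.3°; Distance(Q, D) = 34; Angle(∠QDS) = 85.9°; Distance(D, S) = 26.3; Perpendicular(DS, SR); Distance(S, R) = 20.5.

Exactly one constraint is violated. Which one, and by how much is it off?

Distance(S, R) = 20.5 — off by 6.30.

Q = (0.00, 0.00) ✓; QD at -47.30° ✓; |QD| = 34.00 ✓; ∠QDS = 85.90° ✓; |DS| = 26.30 ✓; ∠(DS, SR) = 90.00° ✓; |SR| = 26.80 ✗.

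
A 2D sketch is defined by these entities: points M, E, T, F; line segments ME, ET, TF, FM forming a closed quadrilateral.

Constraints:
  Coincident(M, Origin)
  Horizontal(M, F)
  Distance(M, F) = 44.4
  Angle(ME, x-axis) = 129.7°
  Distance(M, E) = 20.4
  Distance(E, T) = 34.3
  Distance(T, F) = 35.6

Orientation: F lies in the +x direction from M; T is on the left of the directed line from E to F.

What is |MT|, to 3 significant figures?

32.4

Checks: |ET| = 34.30 ✓; |TF| = 35.60 ✓.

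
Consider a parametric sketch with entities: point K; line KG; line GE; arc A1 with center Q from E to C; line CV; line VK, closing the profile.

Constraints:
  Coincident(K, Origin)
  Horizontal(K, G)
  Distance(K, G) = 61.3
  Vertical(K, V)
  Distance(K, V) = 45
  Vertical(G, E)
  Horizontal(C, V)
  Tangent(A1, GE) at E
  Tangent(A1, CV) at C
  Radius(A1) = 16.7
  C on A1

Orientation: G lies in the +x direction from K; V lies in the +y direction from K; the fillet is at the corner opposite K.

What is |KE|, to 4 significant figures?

67.52

K is at the origin; K and G share the same y with |KG| = 61.3 and G on the +x side, so G = (61.30, 0.000). KV is vertical with |KV| = 45.0 and V on the +y side, so V = (0.000, 45.00). The virtual corner opposite K is at (61.30, 45.00). Tangency of A1 to GE means the radius QE is perpendicular to GE and tangency of A1 to CV means the radius QC is perpendicular to CV, with radius 16.7, so the center Q sits 16.7 in from both sides at Q = (44.60, 28.30). That places the tangent points at E = (61.30, 28.30) on GE and C = (44.60, 45.00) on CV. Then |KE| = |E − K| = 67.52.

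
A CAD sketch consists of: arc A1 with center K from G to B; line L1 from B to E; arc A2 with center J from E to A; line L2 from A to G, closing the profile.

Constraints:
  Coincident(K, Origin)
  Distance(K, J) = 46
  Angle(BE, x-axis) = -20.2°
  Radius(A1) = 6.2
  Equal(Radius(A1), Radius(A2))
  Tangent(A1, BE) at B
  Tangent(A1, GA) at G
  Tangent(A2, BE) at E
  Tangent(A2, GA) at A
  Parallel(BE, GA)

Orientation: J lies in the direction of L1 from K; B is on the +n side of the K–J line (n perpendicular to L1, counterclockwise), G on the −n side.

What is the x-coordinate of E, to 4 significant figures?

45.31

The slot axis is L1's direction at -20.2°, so u = (cos -20.2°, sin -20.2°) = (0.9385, -0.3453) and n = (−sin -20.2°, cos -20.2°) = (0.3453, 0.9385). K is at the origin and J lies 46.0 along u from K, so J = 46.0·u = (43.17, -15.88). Tangency of A1 to both parallel lines with radius 6.2 puts B and G at K ± 6.2·n: B = (2.141, 5.819), G = (-2.141, -5.819). Equal radii place E and A the same way about J: E = J + 6.2·n = (45.31, -10.07), A = J − 6.2·n = (41.03, -21.70). So E.x = 45.31.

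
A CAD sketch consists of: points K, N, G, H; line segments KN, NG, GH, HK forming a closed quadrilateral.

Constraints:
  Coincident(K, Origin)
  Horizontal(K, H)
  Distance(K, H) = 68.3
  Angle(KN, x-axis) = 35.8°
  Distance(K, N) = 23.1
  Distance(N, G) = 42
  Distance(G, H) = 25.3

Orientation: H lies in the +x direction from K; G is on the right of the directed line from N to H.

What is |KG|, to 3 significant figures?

51.2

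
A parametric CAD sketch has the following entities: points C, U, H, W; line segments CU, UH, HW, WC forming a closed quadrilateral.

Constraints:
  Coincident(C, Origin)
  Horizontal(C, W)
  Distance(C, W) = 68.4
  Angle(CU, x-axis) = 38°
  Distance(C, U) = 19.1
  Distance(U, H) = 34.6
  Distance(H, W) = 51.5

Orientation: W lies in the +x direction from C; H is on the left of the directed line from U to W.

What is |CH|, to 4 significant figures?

53.24

C is at the origin; CW is horizontal with |CW| = 68.4 and W in +x, so W = (68.4, 0). CU runs at 38.0° with |CU| = 19.1, so U = (15.05, 11.76). H is determined by |UH| = 34.6 and |HW| = 51.5 together: it lies at the intersection of circle(U, 34.6) and circle(W, 51.5). With |UW| = 54.63, the foot of the radical line on UW is 14.00 from U and the perpendicular offset is √(34.6² − 14.00²) = 31.64. Taking the left-of-UW solution: H = (35.53, 39.65).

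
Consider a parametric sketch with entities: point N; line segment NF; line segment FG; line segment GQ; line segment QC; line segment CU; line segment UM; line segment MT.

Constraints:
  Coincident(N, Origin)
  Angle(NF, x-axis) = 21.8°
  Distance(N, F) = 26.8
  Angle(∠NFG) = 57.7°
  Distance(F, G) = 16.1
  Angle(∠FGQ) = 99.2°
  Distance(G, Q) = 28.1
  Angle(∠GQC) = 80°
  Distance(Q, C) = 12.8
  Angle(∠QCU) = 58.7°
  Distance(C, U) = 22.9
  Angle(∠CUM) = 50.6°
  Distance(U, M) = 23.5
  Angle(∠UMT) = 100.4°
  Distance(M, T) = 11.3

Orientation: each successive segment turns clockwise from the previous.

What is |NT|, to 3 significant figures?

13.6

N is at the origin; NF runs at 21.8° with length 26.8, so F = (24.9, 9.95). ∠NFG = 57.7° gives FG at -100° from the x-axis; with |FG| = 16.1, G = (21.9, -5.88). ∠FGQ = 99.2° gives GQ at 179° from the x-axis; with |GQ| = 28.1, Q = (-6.14, -5.24). ∠GQC = 80.0° gives QC at 78.7° from the x-axis; with |QC| = 12.8, C = (-3.64, 7.31). ∠QCU = 58.7° gives CU at -42.6° from the x-axis; with |CU| = 22.9, U = (13.2, -8.19). ∠CUM = 50.6° gives UM at -172° from the x-axis; with |UM| = 23.5, M = (-10.0, -11.5). ∠UMT = 100.4° gives MT at 108° from the x-axis; with |MT| = 11.3, T = (-13.6, -0.737). Then |NT| = |T − N| = 13.6.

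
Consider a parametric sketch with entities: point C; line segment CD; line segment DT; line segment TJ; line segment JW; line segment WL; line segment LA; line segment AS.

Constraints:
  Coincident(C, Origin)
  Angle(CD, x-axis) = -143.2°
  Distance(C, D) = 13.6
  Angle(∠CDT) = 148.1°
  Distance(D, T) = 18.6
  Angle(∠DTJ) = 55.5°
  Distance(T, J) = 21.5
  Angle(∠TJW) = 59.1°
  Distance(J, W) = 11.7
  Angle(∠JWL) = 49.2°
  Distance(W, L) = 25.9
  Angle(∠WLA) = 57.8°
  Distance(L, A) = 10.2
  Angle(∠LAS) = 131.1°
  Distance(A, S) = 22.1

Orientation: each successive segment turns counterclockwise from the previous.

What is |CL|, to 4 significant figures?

38.63

∠TJW = 59.1° gives JW at 134.1° from the x-axis; with |JW| = 11.7, W = (-4.857, -12.16). ∠JWL = 49.2° gives WL at -95.10° from the x-axis; with |WL| = 25.9, L = (-7.159, -37.96). Then |CL| = |L − C| = 38.63.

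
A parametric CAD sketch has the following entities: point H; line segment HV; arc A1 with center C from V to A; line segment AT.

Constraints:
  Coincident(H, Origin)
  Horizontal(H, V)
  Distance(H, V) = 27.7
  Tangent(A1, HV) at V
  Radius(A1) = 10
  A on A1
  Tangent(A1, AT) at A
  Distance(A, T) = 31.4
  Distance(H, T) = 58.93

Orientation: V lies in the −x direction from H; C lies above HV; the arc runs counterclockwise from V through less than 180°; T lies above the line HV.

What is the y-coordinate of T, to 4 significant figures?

38.05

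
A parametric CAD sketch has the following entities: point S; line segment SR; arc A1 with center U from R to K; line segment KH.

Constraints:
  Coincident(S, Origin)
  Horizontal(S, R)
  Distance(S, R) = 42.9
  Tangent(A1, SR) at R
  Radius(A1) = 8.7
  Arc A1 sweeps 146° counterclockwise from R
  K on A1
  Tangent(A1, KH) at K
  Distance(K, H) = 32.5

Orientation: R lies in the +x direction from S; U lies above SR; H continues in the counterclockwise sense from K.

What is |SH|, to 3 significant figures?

39.9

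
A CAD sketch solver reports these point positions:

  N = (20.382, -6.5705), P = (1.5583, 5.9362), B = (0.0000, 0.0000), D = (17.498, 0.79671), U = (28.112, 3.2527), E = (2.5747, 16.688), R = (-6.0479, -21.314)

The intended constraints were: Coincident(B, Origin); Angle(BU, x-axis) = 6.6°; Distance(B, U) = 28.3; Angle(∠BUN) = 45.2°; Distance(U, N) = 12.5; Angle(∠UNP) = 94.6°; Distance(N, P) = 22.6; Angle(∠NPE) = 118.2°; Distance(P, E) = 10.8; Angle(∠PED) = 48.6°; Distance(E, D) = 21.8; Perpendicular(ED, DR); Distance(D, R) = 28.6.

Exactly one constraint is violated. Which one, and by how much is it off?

Distance(D, R) = 28.6 — off by 3.70.

B = (0.00, 0.00) ✓; BU at 6.600° ✓; |BU| = 28.30 ✓; ∠BUN = 45.20° ✓; |UN| = 12.50 ✓; ∠UNP = 94.60° ✓; |NP| = 22.60 ✓; ∠NPE = 118.2° ✓; |PE| = 10.80 ✓; ∠PED = 48.60° ✓; |ED| = 21.80 ✓; ∠(ED, DR) = 90.00° ✓; |DR| = 32.30 ✗.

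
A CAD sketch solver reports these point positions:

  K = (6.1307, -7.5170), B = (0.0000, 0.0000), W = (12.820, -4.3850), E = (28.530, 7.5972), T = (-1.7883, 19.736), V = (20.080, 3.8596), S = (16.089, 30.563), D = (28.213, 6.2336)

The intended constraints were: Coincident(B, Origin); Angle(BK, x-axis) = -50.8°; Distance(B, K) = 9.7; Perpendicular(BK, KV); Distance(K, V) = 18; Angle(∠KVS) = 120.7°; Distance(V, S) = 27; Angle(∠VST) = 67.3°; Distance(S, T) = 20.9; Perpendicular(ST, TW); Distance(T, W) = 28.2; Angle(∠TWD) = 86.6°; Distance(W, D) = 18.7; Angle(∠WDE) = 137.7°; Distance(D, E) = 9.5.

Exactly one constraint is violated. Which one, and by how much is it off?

Distance(D, E) = 9.5 — off by 8.10.

B = (0.00, 0.00) ✓; BK at -50.80° ✓; |BK| = 9.700 ✓; ∠(BK, KV) = 90.00° ✓; |KV| = 18.00 ✓; ∠KVS = 120.7° ✓; |VS| = 27.00 ✓; ∠VST = 67.30° ✓; |ST| = 20.90 ✓; ∠(ST, TW) = 90.00° ✓; |TW| = 28.20 ✓; ∠TWD = 86.60° ✓; |WD| = 18.70 ✓; ∠WDE = 137.7° ✓; |DE| = 1.400 ✗.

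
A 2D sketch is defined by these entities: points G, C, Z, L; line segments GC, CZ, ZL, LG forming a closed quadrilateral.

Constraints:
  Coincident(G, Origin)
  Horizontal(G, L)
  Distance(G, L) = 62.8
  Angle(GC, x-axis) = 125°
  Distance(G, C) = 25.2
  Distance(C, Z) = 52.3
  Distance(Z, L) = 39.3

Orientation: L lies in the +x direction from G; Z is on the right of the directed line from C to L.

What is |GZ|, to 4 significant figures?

28.73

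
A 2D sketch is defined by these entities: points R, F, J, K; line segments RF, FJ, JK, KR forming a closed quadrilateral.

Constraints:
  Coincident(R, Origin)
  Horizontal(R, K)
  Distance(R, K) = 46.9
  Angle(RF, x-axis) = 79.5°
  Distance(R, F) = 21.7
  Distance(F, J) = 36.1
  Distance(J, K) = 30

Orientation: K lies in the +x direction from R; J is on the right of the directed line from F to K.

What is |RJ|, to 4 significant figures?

22.29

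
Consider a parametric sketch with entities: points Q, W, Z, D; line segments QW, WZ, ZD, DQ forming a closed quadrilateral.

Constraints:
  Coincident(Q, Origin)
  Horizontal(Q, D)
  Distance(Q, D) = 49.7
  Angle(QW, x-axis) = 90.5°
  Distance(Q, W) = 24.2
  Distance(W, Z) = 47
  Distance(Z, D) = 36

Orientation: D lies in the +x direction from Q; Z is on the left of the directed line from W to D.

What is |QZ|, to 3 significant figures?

57.7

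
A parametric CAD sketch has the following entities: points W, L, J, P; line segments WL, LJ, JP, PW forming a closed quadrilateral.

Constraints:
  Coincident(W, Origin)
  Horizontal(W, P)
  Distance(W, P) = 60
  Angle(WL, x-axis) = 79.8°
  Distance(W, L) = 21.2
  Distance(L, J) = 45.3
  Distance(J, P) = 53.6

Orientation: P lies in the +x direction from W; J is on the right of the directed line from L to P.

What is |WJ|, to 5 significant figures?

26.523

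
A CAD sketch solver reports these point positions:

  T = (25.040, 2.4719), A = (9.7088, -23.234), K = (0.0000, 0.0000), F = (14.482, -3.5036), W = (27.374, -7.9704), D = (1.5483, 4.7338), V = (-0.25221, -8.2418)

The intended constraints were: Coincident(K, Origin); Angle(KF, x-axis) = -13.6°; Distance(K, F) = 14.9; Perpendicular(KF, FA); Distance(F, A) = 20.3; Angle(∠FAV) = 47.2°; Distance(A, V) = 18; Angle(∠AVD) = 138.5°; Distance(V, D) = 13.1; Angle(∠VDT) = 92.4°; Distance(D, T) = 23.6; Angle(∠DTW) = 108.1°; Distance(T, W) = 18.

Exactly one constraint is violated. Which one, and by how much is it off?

Distance(T, W) = 18 — off by 7.30.

K = (0.00, 0.00) ✓; KF at -13.60° ✓; |KF| = 14.90 ✓; ∠(KF, FA) = 90.00° ✓; |FA| = 20.30 ✓; ∠FAV = 47.20° ✓; |AV| = 18.00 ✓; ∠AVD = 138.5° ✓; |VD| = 13.10 ✓; ∠VDT = 92.40° ✓; |DT| = 23.60 ✓; ∠DTW = 108.1° ✓; |TW| = 10.70 ✗.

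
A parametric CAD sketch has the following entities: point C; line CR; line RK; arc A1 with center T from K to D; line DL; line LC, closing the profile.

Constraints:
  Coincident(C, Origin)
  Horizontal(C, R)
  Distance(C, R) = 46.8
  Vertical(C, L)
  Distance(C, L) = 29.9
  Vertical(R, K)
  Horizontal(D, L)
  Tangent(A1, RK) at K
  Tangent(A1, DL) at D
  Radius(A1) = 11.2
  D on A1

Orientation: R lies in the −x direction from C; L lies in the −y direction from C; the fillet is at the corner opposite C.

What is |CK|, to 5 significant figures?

50.398

C is at the origin; CR is horizontal with |CR| = 46.8 and R on the −x side, so R = (-46.800, 0.0000). CL is vertical with |CL| = 29.9 and L on the −y side, so L = (0.0000, -29.900). The virtual corner opposite C is at (-46.800, -29.900). A1 meets RK tangentially, so TK is at right angles to RK and since A1 is tangent to DL there, TD ⟂ DL, with radius 11.2, so the center T sits 11.2 in from both sides at T = (-35.600, -18.700). That places the tangent points at K = (-46.800, -18.700) on RK and D = (-35.600, -29.900) on DL. Then |CK| = |K − C| = 50.398.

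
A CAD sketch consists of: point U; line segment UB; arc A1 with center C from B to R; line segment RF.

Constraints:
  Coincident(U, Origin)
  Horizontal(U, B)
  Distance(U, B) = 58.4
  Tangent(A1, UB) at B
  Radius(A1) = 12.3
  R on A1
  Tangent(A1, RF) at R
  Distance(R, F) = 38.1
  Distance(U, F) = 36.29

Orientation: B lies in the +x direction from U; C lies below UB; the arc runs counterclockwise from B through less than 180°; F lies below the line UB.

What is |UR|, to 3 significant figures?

50.2

U is at the origin; U and B share the same y with |UB| = 58.4 and B on the +x side, so B = (58.4, 0.00). Tangency of A1 to UB means the radius CB is perpendicular to UB, so C = B + (0, -12.3) = (58.4, -12.3). Since CR ⟂ RF (tangency), |CF| = √(12.3² + 38.1²) = 40.0 regardless of where R sits on A1. So F lies on both circle(U, 36.29) and circle(C, 40.0); the below-UB intersection is F = (22.0, -28.9). R is the foot of the tangent from F: R = (50.1, -3.21).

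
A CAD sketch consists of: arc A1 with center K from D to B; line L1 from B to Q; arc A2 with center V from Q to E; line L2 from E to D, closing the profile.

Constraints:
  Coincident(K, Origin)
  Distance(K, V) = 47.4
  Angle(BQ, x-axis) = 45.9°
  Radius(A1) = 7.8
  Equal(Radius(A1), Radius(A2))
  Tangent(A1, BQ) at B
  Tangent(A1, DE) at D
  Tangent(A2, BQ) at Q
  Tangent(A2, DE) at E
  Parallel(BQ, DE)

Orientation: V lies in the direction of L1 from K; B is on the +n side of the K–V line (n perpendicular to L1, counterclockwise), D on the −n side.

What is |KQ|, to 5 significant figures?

48.037

The slot axis is L1's direction at 45.9°, so u = (cos 45.9°, sin 45.9°) = (0.69591, 0.71813) and n = (−sin 45.9°, cos 45.9°) = (-0.71813, 0.69591). K is at the origin and V lies 47.4 along u from K, so V = 47.4·u = (32.986, 34.039). Tangency of A1 to both parallel lines with radius 7.8 puts B and D at K ± 7.8·n: B = (-5.6014, 5.4281), D = (5.6014, -5.4281). Equal radii place Q and E the same way about V: Q = V + 7.8·n = (27.385, 39.467), E = V − 7.8·n = (38.588, 28.611). Then |KQ| = |Q − K| = 48.037.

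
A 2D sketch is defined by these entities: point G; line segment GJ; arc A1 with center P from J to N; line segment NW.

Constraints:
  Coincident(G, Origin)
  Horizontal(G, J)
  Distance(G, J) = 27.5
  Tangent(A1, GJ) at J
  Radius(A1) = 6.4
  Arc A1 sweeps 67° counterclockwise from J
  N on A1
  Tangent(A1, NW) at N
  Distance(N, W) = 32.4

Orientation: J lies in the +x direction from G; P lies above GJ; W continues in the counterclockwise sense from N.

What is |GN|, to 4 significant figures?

33.62

The tangent condition forces PJ to be normal to GJ, so P = J + (0, 6.4) = (27.50, 6.400). On A1, J sits at bearing -90° from P; a 67° counterclockwise sweep puts N at bearing -23°, so N = P + 6.4·(cos -23°, sin -23°) = (33.39, 3.899). Then |GN| = |N − G| = 33.62.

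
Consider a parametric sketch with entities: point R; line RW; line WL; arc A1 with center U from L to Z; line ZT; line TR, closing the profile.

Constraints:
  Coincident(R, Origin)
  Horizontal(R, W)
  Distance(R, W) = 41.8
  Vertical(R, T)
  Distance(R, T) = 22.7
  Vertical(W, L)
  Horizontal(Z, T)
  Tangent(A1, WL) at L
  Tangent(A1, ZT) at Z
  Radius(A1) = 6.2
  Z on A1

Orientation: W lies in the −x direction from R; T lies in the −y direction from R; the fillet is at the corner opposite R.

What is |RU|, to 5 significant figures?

39.238

R is at the origin; RW is horizontal with |RW| = 41.8 and W on the −x side, so W = (-41.800, 0.0000). R and T share the same x with |RT| = 22.7 and T on the −y side, so T = (0.0000, -22.700). The virtual corner opposite R is at (-41.800, -22.700). Since A1 is tangent to WL there, UL ⟂ WL and A1 meets ZT tangentially, so UZ is at right angles to ZT, with radius 6.2, so the center U sits 6.2 in from both sides at U = (-35.600, -16.500). Then |RU| = |U − R| = 39.238.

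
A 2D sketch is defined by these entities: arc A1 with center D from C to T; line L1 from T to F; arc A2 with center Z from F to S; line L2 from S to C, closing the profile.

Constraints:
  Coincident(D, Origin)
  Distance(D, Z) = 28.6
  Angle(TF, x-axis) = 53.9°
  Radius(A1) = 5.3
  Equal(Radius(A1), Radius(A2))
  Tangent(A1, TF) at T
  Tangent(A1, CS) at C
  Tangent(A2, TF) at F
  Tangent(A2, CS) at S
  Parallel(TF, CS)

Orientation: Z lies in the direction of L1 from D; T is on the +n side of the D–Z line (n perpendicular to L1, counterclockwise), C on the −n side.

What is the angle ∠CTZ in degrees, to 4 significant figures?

79.50°

The slot axis is L1's direction at 53.9°, so u = (cos 53.9°, sin 53.9°) = (0.5892, 0.8080) and n = (−sin 53.9°, cos 53.9°) = (-0.8080, 0.5892). D is at the origin and Z lies 28.6 along u from D, so Z = 28.6·u = (16.85, 23.11). Tangency of A1 to both parallel lines with radius 5.3 puts T and C at D ± 5.3·n: T = (-4.282, 3.123), C = (4.282, -3.123). Then cos ∠CTZ = TC·TZ / (|TC||TZ|), giving 79.50°.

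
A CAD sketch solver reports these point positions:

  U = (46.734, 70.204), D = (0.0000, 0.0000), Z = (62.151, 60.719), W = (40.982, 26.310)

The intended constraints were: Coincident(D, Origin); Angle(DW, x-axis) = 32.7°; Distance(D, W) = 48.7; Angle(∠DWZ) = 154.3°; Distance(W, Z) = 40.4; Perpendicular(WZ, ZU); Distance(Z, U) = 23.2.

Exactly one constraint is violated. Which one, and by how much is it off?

Distance(Z, U) = 23.2 — off by 5.10.

D = (0.00, 0.00) ✓; DW at 32.70° ✓; |DW| = 48.70 ✓; ∠DWZ = 154.3° ✓; |WZ| = 40.40 ✓; ∠(WZ, ZU) = 90.00° ✓; |ZU| = 18.10 ✗.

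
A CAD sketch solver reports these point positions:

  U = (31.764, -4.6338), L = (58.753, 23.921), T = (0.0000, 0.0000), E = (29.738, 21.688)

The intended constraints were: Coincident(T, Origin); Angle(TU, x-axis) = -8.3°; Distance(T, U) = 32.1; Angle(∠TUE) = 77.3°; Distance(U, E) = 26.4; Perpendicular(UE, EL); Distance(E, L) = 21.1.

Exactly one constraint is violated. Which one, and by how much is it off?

Distance(E, L) = 21.1 — off by 8.00.

T = (0.00, 0.00) ✓; TU at -8.300° ✓; |TU| = 32.10 ✓; ∠TUE = 77.30° ✓; |UE| = 26.40 ✓; ∠(UE, EL) = 90.00° ✓; |EL| = 29.10 ✗.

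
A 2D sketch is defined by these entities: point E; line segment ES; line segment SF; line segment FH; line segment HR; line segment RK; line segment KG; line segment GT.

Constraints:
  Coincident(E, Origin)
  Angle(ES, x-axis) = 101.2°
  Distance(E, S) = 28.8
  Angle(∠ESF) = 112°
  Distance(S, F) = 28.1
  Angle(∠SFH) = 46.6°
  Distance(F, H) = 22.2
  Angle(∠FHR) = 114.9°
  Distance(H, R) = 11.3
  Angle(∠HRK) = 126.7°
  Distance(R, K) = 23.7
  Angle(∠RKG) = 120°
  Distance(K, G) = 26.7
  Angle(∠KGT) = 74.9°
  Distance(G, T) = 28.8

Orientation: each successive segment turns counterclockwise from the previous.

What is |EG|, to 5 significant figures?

61.192

E is at the origin; ES runs at 101.2° with length 28.8, so S = (-5.5939, 28.252). ∠ESF = 112.0° gives SF at 169.20° from the x-axis; with |SF| = 28.1, F = (-33.196, 33.517). ∠SFH = 46.6° gives FH at -57.400° from the x-axis; with |FH| = 22.2, H = (-21.236, 14.814). ∠FHR = 114.9° gives HR at 7.7000° from the x-axis; with |HR| = 11.3, R = (-10.037, 16.329). ∠HRK = 126.7° gives RK at 61.000° from the x-axis; with |RK| = 23.7, K = (1.4526, 37.057). ∠RKG = 120.0° gives KG at 121.00° from the x-axis; with |KG| = 26.7, G = (-12.299, 59.943). Then |EG| = |G − E| = 61.192.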